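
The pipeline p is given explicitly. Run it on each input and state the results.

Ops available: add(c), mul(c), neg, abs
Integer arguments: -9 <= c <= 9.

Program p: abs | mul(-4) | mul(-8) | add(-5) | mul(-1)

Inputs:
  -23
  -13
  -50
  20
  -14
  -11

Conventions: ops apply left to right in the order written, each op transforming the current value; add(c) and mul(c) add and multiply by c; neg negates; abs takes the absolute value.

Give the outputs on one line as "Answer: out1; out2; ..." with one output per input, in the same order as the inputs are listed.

-731; -411; -1595; -635; -443; -347

Execution, op by op:
  -23 -> 23 -> -92 -> 736 -> 731 -> -731
  -13 -> 13 -> -52 -> 416 -> 411 -> -411
  -50 -> 50 -> -200 -> 1600 -> 1595 -> -1595
  20 -> 20 -> -80 -> 640 -> 635 -> -635
  -14 -> 14 -> -56 -> 448 -> 443 -> -443
  -11 -> 11 -> -44 -> 352 -> 347 -> -347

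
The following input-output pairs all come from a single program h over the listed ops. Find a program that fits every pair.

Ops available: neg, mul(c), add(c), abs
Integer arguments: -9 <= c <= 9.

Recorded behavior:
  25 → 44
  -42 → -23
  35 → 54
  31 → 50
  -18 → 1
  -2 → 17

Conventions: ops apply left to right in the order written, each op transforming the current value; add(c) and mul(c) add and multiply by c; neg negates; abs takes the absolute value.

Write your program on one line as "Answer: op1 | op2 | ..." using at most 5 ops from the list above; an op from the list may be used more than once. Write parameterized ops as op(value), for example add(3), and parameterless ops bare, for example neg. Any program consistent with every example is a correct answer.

add(5) | add(-1) | add(9) | add(6)

Check, running the answer program on each example:
  25 -> 30 -> 29 -> 38 -> 44
  -42 -> -37 -> -38 -> -29 -> -23
  35 -> 40 -> 39 -> 48 -> 54
  31 -> 36 -> 35 -> 44 -> 50
  -18 -> -13 -> -14 -> -5 -> 1
  -2 -> 3 -> 2 -> 11 -> 17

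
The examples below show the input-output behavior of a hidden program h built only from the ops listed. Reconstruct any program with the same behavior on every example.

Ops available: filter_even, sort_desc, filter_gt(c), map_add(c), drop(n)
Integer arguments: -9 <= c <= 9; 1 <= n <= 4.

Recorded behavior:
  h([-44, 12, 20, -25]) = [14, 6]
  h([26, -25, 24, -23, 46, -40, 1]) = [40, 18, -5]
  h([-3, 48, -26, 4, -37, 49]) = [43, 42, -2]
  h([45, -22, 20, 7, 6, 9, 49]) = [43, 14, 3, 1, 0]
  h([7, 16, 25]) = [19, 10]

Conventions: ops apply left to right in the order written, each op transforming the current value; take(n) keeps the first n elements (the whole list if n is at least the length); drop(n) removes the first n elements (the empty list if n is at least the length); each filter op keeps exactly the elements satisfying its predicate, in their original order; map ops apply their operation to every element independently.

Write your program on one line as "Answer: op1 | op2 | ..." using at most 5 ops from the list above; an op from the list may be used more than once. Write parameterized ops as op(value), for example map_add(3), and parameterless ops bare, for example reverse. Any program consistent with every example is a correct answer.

drop(1) | filter_gt(-5) | map_add(-6) | sort_desc

Check, running the answer program on each example:
  [-44, 12, 20, -25] -> [12, 20, -25] -> [12, 20] -> [6, 14] -> [14, 6]
  [26, -25, 24, -23, 46, -40, 1] -> [-25, 24, -23, 46, -40, 1] -> [24, 46, 1] -> [18, 40, -5] -> [40, 18, -5]
  [-3, 48, -26, 4, -37, 49] -> [48, -26, 4, -37, 49] -> [48, 4, 49] -> [42, -2, 43] -> [43, 42, -2]
  [45, -22, 20, 7, 6, 9, 49] -> [-22, 20, 7, 6, 9, 49] -> [20, 7, 6, 9, 49] -> [14, 1, 0, 3, 43] -> [43, 14, 3, 1, 0]
  [7, 16, 25] -> [16, 25] -> [16, 25] -> [10, 19] -> [19, 10]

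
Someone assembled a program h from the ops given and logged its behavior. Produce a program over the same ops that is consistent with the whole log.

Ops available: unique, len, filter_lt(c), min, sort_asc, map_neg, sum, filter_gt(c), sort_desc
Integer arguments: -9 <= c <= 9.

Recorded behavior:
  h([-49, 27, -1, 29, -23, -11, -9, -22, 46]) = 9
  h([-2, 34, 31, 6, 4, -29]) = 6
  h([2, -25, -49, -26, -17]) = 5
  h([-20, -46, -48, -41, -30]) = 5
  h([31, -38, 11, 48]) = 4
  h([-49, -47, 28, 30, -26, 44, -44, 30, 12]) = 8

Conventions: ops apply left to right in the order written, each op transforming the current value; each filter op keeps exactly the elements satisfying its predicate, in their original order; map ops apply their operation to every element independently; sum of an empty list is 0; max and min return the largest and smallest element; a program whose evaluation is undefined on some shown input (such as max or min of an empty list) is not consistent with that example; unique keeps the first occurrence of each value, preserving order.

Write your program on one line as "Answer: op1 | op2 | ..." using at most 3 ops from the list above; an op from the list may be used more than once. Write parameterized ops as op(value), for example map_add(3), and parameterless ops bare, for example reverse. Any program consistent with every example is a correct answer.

unique | len

Check, running the answer program on each example:
  [-49, 27, -1, 29, -23, -11, -9, -22, 46] -> [-49, 27, -1, 29, -23, -11, -9, -22, 46] -> 9
  [-2, 34, 31, 6, 4, -29] -> [-2, 34, 31, 6, 4, -29] -> 6
  [2, -25, -49, -26, -17] -> [2, -25, -49, -26, -17] -> 5
  [-20, -46, -48, -41, -30] -> [-20, -46, -48, -41, -30] -> 5
  [31, -38, 11, 48] -> [31, -38, 11, 48] -> 4
  [-49, -47, 28, 30, -26, 44, -44, 30, 12] -> [-49, -47, 28, 30, -26, 44, -44, 12] -> 8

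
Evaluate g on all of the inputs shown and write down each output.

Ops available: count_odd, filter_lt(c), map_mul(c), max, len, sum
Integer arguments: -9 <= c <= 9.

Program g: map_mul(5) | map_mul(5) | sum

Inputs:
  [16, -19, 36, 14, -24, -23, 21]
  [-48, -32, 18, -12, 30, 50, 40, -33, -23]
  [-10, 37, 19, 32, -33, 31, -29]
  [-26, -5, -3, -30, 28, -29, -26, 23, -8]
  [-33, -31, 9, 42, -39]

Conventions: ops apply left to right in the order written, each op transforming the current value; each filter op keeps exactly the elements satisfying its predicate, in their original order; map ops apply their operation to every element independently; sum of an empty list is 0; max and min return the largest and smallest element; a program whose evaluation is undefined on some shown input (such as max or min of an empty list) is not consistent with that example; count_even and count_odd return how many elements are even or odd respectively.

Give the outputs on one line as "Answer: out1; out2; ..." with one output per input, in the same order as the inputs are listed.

Execution, op by op:
  [16, -19, 36, 14, -24, -23, 21] -> [80, -95, 180, 70, -120, -115, 105] -> [400, -475, 900, 350, -600, -575, 525] -> 525
  [-48, -32, 18, -12, 30, 50, 40, -33, -23] -> [-240, -160, 90, -60, 150, 250, 200, -165, -115] -> [-1200, -800, 450, -300, 750, 1250, 1000, -825, -575] -> -250
  [-10, 37, 19, 32, -33, 31, -29] -> [-50, 185, 95, 160, -165, 155, -145] -> [-250, 925, 475, 800, -825, 775, -725] -> 1175
  [-26, -5, -3, -30, 28, -29, -26, 23, -8] -> [-130, -25, -15, -150, 140, -145, -130, 115, -40] -> [-650, -125, -75, -750, 700, -725, -650, 575, -200] -> -1900
  [-33, -31, 9, 42, -39] -> [-165, -155, 45, 210, -195] -> [-825, -775, 225, 1050, -975] -> -1300

525; -250; 1175; -1900; -1300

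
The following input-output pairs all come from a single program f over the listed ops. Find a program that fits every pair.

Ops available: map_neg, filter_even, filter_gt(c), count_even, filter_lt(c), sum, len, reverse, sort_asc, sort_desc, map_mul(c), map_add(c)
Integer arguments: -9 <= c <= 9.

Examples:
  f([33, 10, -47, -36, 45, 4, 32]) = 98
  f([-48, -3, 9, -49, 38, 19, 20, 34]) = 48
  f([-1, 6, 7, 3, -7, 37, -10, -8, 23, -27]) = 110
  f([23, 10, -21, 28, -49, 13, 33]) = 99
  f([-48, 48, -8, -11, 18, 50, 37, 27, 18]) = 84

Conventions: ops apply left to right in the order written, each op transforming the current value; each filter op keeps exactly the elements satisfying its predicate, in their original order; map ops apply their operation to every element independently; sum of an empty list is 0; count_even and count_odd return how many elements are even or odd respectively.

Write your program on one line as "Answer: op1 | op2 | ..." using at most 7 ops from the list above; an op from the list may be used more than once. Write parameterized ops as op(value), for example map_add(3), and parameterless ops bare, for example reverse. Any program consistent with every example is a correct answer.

map_add(1) | filter_even | filter_gt(3) | map_add(9) | sort_desc | sum

Check, running the answer program on each example:
  [33, 10, -47, -36, 45, 4, 32] -> [34, 11, -46, -35, 46, 5, 33] -> [34, -46, 46] -> [34, 46] -> [43, 55] -> [55, 43] -> 98
  [-48, -3, 9, -49, 38, 19, 20, 34] -> [-47, -2, 10, -48, 39, 20, 21, 35] -> [-2, 10, -48, 20] -> [10, 20] -> [19, 29] -> [29, 19] -> 48
  [-1, 6, 7, 3, -7, 37, -10, -8, 23, -27] -> [0, 7, 8, 4, -6, 38, -9, -7, 24, -26] -> [0, 8, 4, -6, 38, 24, -26] -> [8, 4, 38, 24] -> [17, 13, 47, 33] -> [47, 33, 17, 13] -> 110
  [23, 10, -21, 28, -49, 13, 33] -> [24, 11, -20, 29, -48, 14, 34] -> [24, -20, -48, 14, 34] -> [24, 14, 34] -> [33, 23, 43] -> [43, 33, 23] -> 99
  [-48, 48, -8, -11, 18, 50, 37, 27, 18] -> [-47, 49, -7, -10, 19, 51, 38, 28, 19] -> [-10, 38, 28] -> [38, 28] -> [47, 37] -> [47, 37] -> 84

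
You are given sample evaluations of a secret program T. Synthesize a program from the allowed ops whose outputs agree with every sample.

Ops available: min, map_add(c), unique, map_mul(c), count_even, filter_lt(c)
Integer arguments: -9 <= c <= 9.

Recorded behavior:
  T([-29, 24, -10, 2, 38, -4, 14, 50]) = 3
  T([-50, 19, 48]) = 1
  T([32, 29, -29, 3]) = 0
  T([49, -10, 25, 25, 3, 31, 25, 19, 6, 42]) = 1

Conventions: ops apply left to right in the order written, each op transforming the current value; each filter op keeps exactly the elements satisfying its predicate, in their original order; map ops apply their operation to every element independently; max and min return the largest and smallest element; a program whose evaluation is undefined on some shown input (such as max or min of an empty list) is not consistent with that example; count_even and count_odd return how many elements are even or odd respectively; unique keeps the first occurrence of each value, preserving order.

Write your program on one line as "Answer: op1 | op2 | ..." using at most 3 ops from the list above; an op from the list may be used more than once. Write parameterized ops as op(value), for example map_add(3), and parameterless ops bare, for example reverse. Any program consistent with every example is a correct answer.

unique | filter_lt(5) | count_even

Check, running the answer program on each example:
  [-29, 24, -10, 2, 38, -4, 14, 50] -> [-29, 24, -10, 2, 38, -4, 14, 50] -> [-29, -10, 2, -4] -> 3
  [-50, 19, 48] -> [-50, 19, 48] -> [-50] -> 1
  [32, 29, -29, 3] -> [32, 29, -29, 3] -> [-29, 3] -> 0
  [49, -10, 25, 25, 3, 31, 25, 19, 6, 42] -> [49, -10, 25, 3, 31, 19, 6, 42] -> [-10, 3] -> 1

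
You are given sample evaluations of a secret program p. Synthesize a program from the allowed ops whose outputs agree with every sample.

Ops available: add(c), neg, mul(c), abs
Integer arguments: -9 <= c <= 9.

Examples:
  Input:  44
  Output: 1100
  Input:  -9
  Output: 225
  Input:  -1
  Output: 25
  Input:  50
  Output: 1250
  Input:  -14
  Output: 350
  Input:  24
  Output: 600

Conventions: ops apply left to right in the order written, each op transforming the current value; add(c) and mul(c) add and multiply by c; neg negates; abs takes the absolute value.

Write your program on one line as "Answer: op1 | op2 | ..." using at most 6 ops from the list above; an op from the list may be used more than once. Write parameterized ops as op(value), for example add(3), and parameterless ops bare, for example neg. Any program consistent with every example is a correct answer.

neg | mul(-5) | neg | mul(-5) | abs

Check, running the answer program on each example:
  44 -> -44 -> 220 -> -220 -> 1100 -> 1100
  -9 -> 9 -> -45 -> 45 -> -225 -> 225
  -1 -> 1 -> -5 -> 5 -> -25 -> 25
  50 -> -50 -> 250 -> -250 -> 1250 -> 1250
  -14 -> 14 -> -70 -> 70 -> -350 -> 350
  24 -> -24 -> 120 -> -120 -> 600 -> 600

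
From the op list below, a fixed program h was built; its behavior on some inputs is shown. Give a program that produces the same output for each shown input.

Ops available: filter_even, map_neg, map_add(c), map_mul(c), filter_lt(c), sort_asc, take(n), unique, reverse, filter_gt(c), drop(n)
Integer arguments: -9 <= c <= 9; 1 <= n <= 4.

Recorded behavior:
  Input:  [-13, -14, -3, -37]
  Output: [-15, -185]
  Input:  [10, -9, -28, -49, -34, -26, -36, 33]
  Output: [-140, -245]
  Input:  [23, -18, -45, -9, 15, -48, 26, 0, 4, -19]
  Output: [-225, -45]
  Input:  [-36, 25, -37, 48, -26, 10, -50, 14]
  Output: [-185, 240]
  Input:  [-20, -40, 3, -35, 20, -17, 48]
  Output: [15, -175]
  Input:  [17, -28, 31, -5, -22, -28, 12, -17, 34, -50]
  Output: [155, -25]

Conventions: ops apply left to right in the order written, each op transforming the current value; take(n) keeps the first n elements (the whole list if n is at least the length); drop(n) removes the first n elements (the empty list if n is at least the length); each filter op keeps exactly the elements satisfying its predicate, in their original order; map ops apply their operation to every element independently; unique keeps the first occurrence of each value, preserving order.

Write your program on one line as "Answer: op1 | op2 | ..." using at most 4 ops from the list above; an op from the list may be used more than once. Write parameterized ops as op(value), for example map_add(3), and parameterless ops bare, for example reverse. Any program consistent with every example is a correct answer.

map_neg | take(4) | drop(2) | map_mul(-5)

Check, running the answer program on each example:
  [-13, -14, -3, -37] -> [13, 14, 3, 37] -> [13, 14, 3, 37] -> [3, 37] -> [-15, -185]
  [10, -9, -28, -49, -34, -26, -36, 33] -> [-10, 9, 28, 49, 34, 26, 36, -33] -> [-10, 9, 28, 49] -> [28, 49] -> [-140, -245]
  [23, -18, -45, -9, 15, -48, 26, 0, 4, -19] -> [-23, 18, 45, 9, -15, 48, -26, 0, -4, 19] -> [-23, 18, 45, 9] -> [45, 9] -> [-225, -45]
  [-36, 25, -37, 48, -26, 10, -50, 14] -> [36, -25, 37, -48, 26, -10, 50, -14] -> [36, -25, 37, -48] -> [37, -48] -> [-185, 240]
  [-20, -40, 3, -35, 20, -17, 48] -> [20, 40, -3, 35, -20, 17, -48] -> [20, 40, -3, 35] -> [-3, 35] -> [15, -175]
  [17, -28, 31, -5, -22, -28, 12, -17, 34, -50] -> [-17, 28, -31, 5, 22, 28, -12, 17, -34, 50] -> [-17, 28, -31, 5] -> [-31, 5] -> [155, -25]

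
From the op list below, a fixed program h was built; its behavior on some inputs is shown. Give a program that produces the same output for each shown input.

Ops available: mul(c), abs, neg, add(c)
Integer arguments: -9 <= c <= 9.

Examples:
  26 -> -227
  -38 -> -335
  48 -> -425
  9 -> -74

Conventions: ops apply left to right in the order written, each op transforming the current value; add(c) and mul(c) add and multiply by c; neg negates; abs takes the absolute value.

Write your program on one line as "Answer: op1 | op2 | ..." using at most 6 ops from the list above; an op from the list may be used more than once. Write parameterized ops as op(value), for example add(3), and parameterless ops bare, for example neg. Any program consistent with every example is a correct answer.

neg | mul(-9) | abs | neg | add(7)

Check, running the answer program on each example:
  26 -> -26 -> 234 -> 234 -> -234 -> -227
  -38 -> 38 -> -342 -> 342 -> -342 -> -335
  48 -> -48 -> 432 -> 432 -> -432 -> -425
  9 -> -9 -> 81 -> 81 -> -81 -> -74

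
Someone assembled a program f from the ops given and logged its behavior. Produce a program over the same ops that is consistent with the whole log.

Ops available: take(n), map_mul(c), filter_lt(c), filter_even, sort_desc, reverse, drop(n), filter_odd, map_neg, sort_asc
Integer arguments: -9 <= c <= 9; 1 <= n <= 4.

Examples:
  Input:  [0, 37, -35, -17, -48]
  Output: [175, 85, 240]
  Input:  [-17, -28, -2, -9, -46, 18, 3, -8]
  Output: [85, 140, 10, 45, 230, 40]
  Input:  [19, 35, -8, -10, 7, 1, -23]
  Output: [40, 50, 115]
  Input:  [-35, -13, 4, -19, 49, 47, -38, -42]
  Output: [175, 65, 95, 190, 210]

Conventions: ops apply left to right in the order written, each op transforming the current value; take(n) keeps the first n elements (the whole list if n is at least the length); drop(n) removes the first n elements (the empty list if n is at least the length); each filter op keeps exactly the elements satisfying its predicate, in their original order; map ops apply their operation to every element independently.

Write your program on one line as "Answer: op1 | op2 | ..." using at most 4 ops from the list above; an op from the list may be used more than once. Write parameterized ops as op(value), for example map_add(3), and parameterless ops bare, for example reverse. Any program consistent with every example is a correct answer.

filter_lt(-1) | map_neg | map_mul(5)

Check, running the answer program on each example:
  [0, 37, -35, -17, -48] -> [-35, -17, -48] -> [35, 17, 48] -> [175, 85, 240]
  [-17, -28, -2, -9, -46, 18, 3, -8] -> [-17, -28, -2, -9, -46, -8] -> [17, 28, 2, 9, 46, 8] -> [85, 140, 10, 45, 230, 40]
  [19, 35, -8, -10, 7, 1, -23] -> [-8, -10, -23] -> [8, 10, 23] -> [40, 50, 115]
  [-35, -13, 4, -19, 49, 47, -38, -42] -> [-35, -13, -19, -38, -42] -> [35, 13, 19, 38, 42] -> [175, 65, 95, 190, 210]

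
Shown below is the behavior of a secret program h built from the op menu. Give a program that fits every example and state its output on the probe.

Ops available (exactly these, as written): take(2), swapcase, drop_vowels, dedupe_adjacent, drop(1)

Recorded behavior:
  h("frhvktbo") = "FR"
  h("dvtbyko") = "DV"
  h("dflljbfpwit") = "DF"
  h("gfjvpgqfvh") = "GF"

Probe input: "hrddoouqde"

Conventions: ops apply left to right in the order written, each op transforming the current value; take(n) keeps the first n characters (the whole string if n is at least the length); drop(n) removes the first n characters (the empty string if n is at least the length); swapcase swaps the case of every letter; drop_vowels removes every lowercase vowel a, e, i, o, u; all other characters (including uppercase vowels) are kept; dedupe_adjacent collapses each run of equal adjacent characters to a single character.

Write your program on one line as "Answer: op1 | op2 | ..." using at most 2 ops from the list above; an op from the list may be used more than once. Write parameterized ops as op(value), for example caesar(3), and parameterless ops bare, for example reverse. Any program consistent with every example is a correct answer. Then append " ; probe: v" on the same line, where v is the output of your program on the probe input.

swapcase | take(2) ; probe: "HR"

Check, running the answer program on each example:
  "frhvktbo" -> "FRHVKTBO" -> "FR"
  "dvtbyko" -> "DVTBYKO" -> "DV"
  "dflljbfpwit" -> "DFLLJBFPWIT" -> "DF"
  "gfjvpgqfvh" -> "GFJVPGQFVH" -> "GF"
  probe: "hrddoouqde" -> "HRDDOOUQDE" -> "HR"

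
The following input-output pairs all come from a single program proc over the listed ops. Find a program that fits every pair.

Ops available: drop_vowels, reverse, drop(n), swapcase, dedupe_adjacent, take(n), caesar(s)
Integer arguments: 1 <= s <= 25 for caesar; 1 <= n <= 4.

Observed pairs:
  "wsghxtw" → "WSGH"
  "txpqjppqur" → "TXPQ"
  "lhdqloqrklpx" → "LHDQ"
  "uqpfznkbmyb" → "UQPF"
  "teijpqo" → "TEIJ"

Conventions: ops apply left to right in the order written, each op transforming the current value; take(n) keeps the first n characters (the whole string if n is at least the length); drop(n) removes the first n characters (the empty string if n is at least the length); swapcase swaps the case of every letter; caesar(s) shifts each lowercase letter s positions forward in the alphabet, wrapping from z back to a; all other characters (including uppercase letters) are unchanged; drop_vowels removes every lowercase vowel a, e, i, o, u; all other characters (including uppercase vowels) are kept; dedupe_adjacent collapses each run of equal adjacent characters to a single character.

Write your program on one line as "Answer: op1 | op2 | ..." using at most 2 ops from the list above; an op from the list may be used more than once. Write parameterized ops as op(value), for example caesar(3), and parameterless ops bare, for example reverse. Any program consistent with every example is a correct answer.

take(4) | swapcase

Check, running the answer program on each example:
  "wsghxtw" -> "wsgh" -> "WSGH"
  "txpqjppqur" -> "txpq" -> "TXPQ"
  "lhdqloqrklpx" -> "lhdq" -> "LHDQ"
  "uqpfznkbmyb" -> "uqpf" -> "UQPF"
  "teijpqo" -> "teij" -> "TEIJ"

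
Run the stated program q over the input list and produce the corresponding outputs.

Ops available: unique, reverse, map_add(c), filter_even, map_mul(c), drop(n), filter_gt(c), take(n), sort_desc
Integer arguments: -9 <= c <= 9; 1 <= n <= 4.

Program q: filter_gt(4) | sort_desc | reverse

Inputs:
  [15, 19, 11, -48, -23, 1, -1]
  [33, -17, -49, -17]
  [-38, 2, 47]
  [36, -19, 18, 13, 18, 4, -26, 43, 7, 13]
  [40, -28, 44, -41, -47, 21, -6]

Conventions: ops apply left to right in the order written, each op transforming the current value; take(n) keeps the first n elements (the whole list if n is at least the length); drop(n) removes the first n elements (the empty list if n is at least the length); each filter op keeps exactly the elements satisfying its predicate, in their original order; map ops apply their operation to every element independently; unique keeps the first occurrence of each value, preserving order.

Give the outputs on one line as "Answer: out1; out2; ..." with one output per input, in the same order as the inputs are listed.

Execution, op by op:
  [15, 19, 11, -48, -23, 1, -1] -> [15, 19, 11] -> [19, 15, 11] -> [11, 15, 19]
  [33, -17, -49, -17] -> [33] -> [33] -> [33]
  [-38, 2, 47] -> [47] -> [47] -> [47]
  [36, -19, 18, 13, 18, 4, -26, 43, 7, 13] -> [36, 18, 13, 18, 43, 7, 13] -> [43, 36, 18, 18, 13, 13, 7] -> [7, 13, 13, 18, 18, 36, 43]
  [40, -28, 44, -41, -47, 21, -6] -> [40, 44, 21] -> [44, 40, 21] -> [21, 40, 44]

[11, 15, 19]; [33]; [47]; [7, 13, 13, 18, 18, 36, 43]; [21, 40, 44]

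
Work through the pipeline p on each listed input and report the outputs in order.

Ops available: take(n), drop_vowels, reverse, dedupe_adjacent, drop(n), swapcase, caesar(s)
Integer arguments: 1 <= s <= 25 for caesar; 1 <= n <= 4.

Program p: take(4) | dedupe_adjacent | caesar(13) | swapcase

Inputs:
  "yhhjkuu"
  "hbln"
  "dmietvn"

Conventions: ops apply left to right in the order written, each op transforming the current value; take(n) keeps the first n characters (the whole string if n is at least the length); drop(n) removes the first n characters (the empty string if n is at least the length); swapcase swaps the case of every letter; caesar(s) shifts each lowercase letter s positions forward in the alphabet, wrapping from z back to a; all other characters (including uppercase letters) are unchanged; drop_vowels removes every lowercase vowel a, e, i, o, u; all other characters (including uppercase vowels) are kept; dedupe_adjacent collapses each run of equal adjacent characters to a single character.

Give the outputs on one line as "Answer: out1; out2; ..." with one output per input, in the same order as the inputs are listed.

Execution, op by op:
  "yhhjkuu" -> "yhhj" -> "yhj" -> "luw" -> "LUW"
  "hbln" -> "hbln" -> "hbln" -> "uoya" -> "UOYA"
  "dmietvn" -> "dmie" -> "dmie" -> "qzvr" -> "QZVR"

"LUW"; "UOYA"; "QZVR"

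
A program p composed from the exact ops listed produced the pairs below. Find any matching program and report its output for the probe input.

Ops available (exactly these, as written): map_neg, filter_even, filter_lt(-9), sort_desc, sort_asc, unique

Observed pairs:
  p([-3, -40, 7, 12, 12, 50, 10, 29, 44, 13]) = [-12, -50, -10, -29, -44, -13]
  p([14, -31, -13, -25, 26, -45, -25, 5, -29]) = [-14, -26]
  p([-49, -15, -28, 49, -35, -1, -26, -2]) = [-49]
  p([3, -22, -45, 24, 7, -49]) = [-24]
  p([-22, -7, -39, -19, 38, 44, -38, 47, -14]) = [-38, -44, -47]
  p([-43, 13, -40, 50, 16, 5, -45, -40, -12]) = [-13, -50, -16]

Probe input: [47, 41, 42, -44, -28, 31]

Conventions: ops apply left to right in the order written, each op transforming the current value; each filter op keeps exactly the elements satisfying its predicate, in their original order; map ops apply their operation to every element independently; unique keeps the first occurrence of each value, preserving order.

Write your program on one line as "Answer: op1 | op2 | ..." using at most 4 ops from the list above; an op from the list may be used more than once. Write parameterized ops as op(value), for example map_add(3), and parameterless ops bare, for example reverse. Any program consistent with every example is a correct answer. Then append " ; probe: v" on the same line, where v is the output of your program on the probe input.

map_neg | filter_lt(-9) | unique ; probe: [-47, -41, -42, -31]

Check, running the answer program on each example:
  [-3, -40, 7, 12, 12, 50, 10, 29, 44, 13] -> [3, 40, -7, -12, -12, -50, -10, -29, -44, -13] -> [-12, -12, -50, -10, -29, -44, -13] -> [-12, -50, -10, -29, -44, -13]
  [14, -31, -13, -25, 26, -45, -25, 5, -29] -> [-14, 31, 13, 25, -26, 45, 25, -5, 29] -> [-14, -26] -> [-14, -26]
  [-49, -15, -28, 49, -35, -1, -26, -2] -> [49, 15, 28, -49, 35, 1, 26, 2] -> [-49] -> [-49]
  [3, -22, -45, 24, 7, -49] -> [-3, 22, 45, -24, -7, 49] -> [-24] -> [-24]
  [-22, -7, -39, -19, 38, 44, -38, 47, -14] -> [22, 7, 39, 19, -38, -44, 38, -47, 14] -> [-38, -44, -47] -> [-38, -44, -47]
  [-43, 13, -40, 50, 16, 5, -45, -40, -12] -> [43, -13, 40, -50, -16, -5, 45, 40, 12] -> [-13, -50, -16] -> [-13, -50, -16]
  probe: [47, 41, 42, -44, -28, 31] -> [-47, -41, -42, 44, 28, -31] -> [-47, -41, -42, -31] -> [-47, -41, -42, -31]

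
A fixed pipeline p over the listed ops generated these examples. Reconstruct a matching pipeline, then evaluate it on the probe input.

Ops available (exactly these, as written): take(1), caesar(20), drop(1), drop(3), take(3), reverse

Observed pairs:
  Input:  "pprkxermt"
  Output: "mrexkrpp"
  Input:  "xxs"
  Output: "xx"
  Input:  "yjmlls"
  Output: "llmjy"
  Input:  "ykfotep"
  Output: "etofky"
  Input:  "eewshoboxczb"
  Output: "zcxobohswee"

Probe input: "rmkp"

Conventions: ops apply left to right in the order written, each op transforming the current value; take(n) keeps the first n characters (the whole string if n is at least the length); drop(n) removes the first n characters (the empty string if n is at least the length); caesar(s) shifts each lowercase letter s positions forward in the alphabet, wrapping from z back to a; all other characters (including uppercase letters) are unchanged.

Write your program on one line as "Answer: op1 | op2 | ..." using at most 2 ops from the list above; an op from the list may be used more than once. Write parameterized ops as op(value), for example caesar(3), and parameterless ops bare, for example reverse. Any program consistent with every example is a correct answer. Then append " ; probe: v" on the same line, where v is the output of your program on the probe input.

reverse | drop(1) ; probe: "kmr"

Check, running the answer program on each example:
  "pprkxermt" -> "tmrexkrpp" -> "mrexkrpp"
  "xxs" -> "sxx" -> "xx"
  "yjmlls" -> "sllmjy" -> "llmjy"
  "ykfotep" -> "petofky" -> "etofky"
  "eewshoboxczb" -> "bzcxobohswee" -> "zcxobohswee"
  probe: "rmkp" -> "pkmr" -> "kmr"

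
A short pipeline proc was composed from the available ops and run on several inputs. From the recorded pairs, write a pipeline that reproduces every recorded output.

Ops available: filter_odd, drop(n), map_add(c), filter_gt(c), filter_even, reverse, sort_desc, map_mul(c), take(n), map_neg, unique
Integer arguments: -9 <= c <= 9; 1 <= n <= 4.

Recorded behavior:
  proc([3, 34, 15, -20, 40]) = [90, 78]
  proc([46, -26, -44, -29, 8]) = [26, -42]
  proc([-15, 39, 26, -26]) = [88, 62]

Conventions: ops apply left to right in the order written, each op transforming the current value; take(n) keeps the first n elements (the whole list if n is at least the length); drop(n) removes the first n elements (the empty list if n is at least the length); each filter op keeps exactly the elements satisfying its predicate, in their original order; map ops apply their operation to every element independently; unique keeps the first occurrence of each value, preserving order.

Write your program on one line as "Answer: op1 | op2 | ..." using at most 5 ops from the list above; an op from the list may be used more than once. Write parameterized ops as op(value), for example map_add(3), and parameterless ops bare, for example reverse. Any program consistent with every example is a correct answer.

map_add(5) | map_mul(2) | drop(1) | sort_desc | take(2)

Check, running the answer program on each example:
  [3, 34, 15, -20, 40] -> [8, 39, 20, -15, 45] -> [16, 78, 40, -30, 90] -> [78, 40, -30, 90] -> [90, 78, 40, -30] -> [90, 78]
  [46, -26, -44, -29, 8] -> [51, -21, -39, -24, 13] -> [102, -42, -78, -48, 26] -> [-42, -78, -48, 26] -> [26, -42, -48, -78] -> [26, -42]
  [-15, 39, 26, -26] -> [-10, 44, 31, -21] -> [-20, 88, 62, -42] -> [88, 62, -42] -> [88, 62, -42] -> [88, 62]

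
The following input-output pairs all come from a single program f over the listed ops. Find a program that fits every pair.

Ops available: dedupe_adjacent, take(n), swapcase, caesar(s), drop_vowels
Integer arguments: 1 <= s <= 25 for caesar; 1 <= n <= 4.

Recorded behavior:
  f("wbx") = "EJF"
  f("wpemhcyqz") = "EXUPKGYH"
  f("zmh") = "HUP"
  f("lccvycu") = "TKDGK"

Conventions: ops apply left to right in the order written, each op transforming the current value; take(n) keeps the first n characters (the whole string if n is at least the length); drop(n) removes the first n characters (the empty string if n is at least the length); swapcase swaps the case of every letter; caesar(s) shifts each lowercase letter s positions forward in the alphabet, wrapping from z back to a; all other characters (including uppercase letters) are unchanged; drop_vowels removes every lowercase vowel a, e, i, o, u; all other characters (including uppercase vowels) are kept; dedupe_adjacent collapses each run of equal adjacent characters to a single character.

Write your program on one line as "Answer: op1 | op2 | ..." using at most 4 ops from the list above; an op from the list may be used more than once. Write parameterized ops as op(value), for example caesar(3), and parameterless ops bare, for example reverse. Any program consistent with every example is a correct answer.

drop_vowels | dedupe_adjacent | caesar(8) | swapcase

Check, running the answer program on each example:
  "wbx" -> "wbx" -> "wbx" -> "ejf" -> "EJF"
  "wpemhcyqz" -> "wpmhcyqz" -> "wpmhcyqz" -> "exupkgyh" -> "EXUPKGYH"
  "zmh" -> "zmh" -> "zmh" -> "hup" -> "HUP"
  "lccvycu" -> "lccvyc" -> "lcvyc" -> "tkdgk" -> "TKDGK"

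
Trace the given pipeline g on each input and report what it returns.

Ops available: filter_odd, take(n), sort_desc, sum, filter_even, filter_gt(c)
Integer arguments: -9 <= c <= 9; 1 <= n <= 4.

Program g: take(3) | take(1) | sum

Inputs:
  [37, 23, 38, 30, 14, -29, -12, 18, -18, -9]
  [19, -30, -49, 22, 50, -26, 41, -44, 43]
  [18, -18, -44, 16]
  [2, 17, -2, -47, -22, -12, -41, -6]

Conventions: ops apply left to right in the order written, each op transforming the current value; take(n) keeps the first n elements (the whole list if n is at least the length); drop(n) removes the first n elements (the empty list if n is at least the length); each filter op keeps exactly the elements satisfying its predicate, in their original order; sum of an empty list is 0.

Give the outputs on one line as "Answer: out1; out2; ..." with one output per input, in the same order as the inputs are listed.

Execution, op by op:
  [37, 23, 38, 30, 14, -29, -12, 18, -18, -9] -> [37, 23, 38] -> [37] -> 37
  [19, -30, -49, 22, 50, -26, 41, -44, 43] -> [19, -30, -49] -> [19] -> 19
  [18, -18, -44, 16] -> [18, -18, -44] -> [18] -> 18
  [2, 17, -2, -47, -22, -12, -41, -6] -> [2, 17, -2] -> [2] -> 2

37; 19; 18; 2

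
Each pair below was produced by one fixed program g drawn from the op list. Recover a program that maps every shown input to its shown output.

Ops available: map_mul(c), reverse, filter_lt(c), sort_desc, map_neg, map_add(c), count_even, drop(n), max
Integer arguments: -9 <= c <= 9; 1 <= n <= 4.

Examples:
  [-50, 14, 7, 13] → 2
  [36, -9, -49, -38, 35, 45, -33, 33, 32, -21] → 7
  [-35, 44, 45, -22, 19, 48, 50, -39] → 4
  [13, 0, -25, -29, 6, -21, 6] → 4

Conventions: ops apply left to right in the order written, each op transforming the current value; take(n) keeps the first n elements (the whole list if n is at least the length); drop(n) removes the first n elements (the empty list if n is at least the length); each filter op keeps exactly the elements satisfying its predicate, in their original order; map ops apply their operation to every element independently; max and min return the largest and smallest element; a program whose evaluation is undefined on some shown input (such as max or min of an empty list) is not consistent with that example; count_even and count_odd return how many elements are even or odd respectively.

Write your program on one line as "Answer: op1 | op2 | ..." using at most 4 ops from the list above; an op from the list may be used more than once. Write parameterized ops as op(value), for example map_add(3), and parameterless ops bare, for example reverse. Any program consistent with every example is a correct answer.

map_add(-3) | reverse | count_even

Check, running the answer program on each example:
  [-50, 14, 7, 13] -> [-53, 11, 4, 10] -> [10, 4, 11, -53] -> 2
  [36, -9, -49, -38, 35, 45, -33, 33, 32, -21] -> [33, -12, -52, -41, 32, 42, -36, 30, 29, -24] -> [-24, 29, 30, -36, 42, 32, -41, -52, -12, 33] -> 7
  [-35, 44, 45, -22, 19, 48, 50, -39] -> [-38, 41, 42, -25, 16, 45, 47, -42] -> [-42, 47, 45, 16, -25, 42, 41, -38] -> 4
  [13, 0, -25, -29, 6, -21, 6] -> [10, -3, -28, -32, 3, -24, 3] -> [3, -24, 3, -32, -28, -3, 10] -> 4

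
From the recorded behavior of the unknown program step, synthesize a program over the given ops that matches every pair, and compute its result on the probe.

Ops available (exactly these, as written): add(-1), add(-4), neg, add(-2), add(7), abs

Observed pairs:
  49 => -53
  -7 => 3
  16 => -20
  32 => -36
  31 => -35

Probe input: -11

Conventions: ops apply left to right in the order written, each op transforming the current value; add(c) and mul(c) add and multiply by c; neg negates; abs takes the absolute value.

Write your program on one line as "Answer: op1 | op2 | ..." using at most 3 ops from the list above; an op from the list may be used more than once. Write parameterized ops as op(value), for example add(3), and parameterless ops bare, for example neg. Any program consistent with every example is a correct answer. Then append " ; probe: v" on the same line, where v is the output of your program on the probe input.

neg | add(-4) ; probe: 7

Check, running the answer program on each example:
  49 -> -49 -> -53
  -7 -> 7 -> 3
  16 -> -16 -> -20
  32 -> -32 -> -36
  31 -> -31 -> -35
  probe: -11 -> 11 -> 7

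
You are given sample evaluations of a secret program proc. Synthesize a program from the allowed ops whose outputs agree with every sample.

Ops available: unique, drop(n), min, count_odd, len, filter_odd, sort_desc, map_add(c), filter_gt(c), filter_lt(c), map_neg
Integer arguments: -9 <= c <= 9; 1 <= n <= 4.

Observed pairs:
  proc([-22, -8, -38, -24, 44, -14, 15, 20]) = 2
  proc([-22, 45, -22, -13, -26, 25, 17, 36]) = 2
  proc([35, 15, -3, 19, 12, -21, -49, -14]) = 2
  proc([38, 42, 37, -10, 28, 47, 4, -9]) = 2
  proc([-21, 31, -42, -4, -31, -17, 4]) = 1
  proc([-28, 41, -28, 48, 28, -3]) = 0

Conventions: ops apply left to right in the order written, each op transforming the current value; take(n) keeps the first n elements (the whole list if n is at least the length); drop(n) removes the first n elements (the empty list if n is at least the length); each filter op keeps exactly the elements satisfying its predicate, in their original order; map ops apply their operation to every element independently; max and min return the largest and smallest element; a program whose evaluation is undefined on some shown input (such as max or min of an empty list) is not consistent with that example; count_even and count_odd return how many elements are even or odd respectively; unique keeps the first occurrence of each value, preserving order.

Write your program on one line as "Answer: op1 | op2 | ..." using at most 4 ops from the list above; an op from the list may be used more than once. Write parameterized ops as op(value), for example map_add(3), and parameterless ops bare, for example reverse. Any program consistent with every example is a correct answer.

map_add(-4) | drop(3) | drop(3) | len

Check, running the answer program on each example:
  [-22, -8, -38, -24, 44, -14, 15, 20] -> [-26, -12, -42, -28, 40, -18, 11, 16] -> [-28, 40, -18, 11, 16] -> [11, 16] -> 2
  [-22, 45, -22, -13, -26, 25, 17, 36] -> [-26, 41, -26, -17, -30, 21, 13, 32] -> [-17, -30, 21, 13, 32] -> [13, 32] -> 2
  [35, 15, -3, 19, 12, -21, -49, -14] -> [31, 11, -7, 15, 8, -25, -53, -18] -> [15, 8, -25, -53, -18] -> [-53, -18] -> 2
  [38, 42, 37, -10, 28, 47, 4, -9] -> [34, 38, 33, -14, 24, 43, 0, -13] -> [-14, 24, 43, 0, -13] -> [0, -13] -> 2
  [-21, 31, -42, -4, -31, -17, 4] -> [-25, 27, -46, -8, -35, -21, 0] -> [-8, -35, -21, 0] -> [0] -> 1
  [-28, 41, -28, 48, 28, -3] -> [-32, 37, -32, 44, 24, -7] -> [44, 24, -7] -> [] -> 0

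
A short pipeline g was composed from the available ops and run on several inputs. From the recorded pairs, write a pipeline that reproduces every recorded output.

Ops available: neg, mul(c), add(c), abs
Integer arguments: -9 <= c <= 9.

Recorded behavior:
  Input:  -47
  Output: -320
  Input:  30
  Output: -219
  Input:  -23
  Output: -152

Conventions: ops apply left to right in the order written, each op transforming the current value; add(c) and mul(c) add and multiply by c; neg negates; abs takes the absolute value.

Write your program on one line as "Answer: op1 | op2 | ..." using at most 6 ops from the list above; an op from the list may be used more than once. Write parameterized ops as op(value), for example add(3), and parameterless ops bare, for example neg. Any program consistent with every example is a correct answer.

neg | mul(7) | add(-9) | abs | neg

Check, running the answer program on each example:
  -47 -> 47 -> 329 -> 320 -> 320 -> -320
  30 -> -30 -> -210 -> -219 -> 219 -> -219
  -23 -> 23 -> 161 -> 152 -> 152 -> -152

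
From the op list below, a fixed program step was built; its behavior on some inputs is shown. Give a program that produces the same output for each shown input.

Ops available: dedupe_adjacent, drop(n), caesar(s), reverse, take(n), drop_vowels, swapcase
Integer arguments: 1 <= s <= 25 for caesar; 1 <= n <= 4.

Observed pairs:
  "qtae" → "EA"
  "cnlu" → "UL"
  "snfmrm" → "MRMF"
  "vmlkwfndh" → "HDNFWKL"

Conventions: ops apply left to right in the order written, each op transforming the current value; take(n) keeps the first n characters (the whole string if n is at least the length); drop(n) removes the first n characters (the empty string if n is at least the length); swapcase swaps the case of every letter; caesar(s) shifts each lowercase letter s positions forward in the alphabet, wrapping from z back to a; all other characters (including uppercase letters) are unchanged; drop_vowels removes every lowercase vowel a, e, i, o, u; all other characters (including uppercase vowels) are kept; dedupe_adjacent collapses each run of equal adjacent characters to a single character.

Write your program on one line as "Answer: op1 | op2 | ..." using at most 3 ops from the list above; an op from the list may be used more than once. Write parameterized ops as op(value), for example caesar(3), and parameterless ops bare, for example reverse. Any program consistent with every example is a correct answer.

swapcase | drop(2) | reverse

Check, running the answer program on each example:
  "qtae" -> "QTAE" -> "AE" -> "EA"
  "cnlu" -> "CNLU" -> "LU" -> "UL"
  "snfmrm" -> "SNFMRM" -> "FMRM" -> "MRMF"
  "vmlkwfndh" -> "VMLKWFNDH" -> "LKWFNDH" -> "HDNFWKL"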